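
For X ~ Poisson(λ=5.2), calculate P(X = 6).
0.151480

We have X ~ Poisson(λ=5.2).

For a Poisson distribution, the PMF gives us the probability of each outcome.

Using the PMF formula:
P(X = 6) = 0.151480

Rounded to 4 decimal places: 0.1515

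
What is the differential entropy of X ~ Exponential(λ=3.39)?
-0.2208 nats

We have X ~ Exponential(λ=3.39).

The differential entropy measures the uncertainty or information content of the distribution.

For an Exponential distribution with λ=3.39:
h(X) = -0.2208 nats

(In bits, this would be -0.3186 bits.)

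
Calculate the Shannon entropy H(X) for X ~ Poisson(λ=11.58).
2.6360 nats

We have X ~ Poisson(λ=11.58).

The Shannon entropy measures the uncertainty or information content of the distribution.

For a Poisson distribution with λ=11.58:
H(X) = 2.6360 nats

(In bits, this would be 3.8030 bits.)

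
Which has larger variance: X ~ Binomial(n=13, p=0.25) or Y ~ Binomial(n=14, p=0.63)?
Y has larger variance (3.2634 > 2.4375)

Compute the variance for each distribution:

X ~ Binomial(n=13, p=0.25):
Var(X) = 2.4375

Y ~ Binomial(n=14, p=0.63):
Var(Y) = 3.2634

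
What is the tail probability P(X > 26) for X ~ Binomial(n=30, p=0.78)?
0.078289

We have X ~ Binomial(n=30, p=0.78).

P(X > 26) = 1 - P(X ≤ 26)
                = 1 - F(26)
                = 1 - 0.921711
                = 0.078289

So there's approximately a 7.8% chance that X exceeds 26.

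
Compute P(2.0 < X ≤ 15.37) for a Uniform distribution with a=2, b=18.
0.835625

We have X ~ Uniform(a=2, b=18).

To find P(2.0 < X ≤ 15.37), we use:
P(2.0 < X ≤ 15.37) = P(X ≤ 15.37) - P(X ≤ 2.0)
                 = F(15.37) - F(2.0)
                 = 0.835625 - 0.000000
                 = 0.835625

So there's approximately a 83.6% chance that X falls in this range.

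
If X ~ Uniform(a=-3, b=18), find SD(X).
6.0622

We have X ~ Uniform(a=-3, b=18).

For a Uniform distribution with a=-3, b=18:
σ = √Var(X) = 6.0622

The standard deviation is the square root of the variance.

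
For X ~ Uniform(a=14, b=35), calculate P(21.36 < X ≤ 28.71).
0.350000

We have X ~ Uniform(a=14, b=35).

To find P(21.36 < X ≤ 28.71), we use:
P(21.36 < X ≤ 28.71) = P(X ≤ 28.71) - P(X ≤ 21.36)
                 = F(28.71) - F(21.36)
                 = 0.700476 - 0.350476
                 = 0.350000

So there's approximately a 35.0% chance that X falls in this range.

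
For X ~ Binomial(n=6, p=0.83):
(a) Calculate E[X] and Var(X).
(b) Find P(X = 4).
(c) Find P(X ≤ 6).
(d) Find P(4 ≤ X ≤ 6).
(a) E[X] = 4.9800, Var(X) = 0.8466
(b) P(X = 4) = 0.205732
(c) P(X ≤ 6) = 1.000000
(d) P(4 ≤ X ≤ 6) = 0.934454

We have X ~ Binomial(n=6, p=0.83).

(a) Moments:
E[X] = 4.9800
Var(X) = 0.8466
σ = √Var(X) = 0.9201

(b) Point probability using PMF:
P(X = 4) = 0.205732

(c) Cumulative probability using CDF:
P(X ≤ 6) = F(6) = 1.000000

(d) Range probability:
P(4 ≤ X ≤ 6) = P(X ≤ 6) - P(X ≤ 3)
                   = F(6) - F(3)
                   = 1.000000 - 0.065546
                   = 0.934454

This means approximately 93.4% of outcomes fall in the interval [4, 6].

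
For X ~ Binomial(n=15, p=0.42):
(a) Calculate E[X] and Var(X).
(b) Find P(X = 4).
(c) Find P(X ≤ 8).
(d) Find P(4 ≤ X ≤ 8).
(a) E[X] = 6.3000, Var(X) = 3.6540
(b) P(X = 4) = 0.106130
(c) P(X ≤ 8) = 0.874598
(d) P(4 ≤ X ≤ 8) = 0.806822

We have X ~ Binomial(n=15, p=0.42).

(a) Moments:
E[X] = 6.3000
Var(X) = 3.6540
σ = √Var(X) = 1.9115

(b) Point probability using PMF:
P(X = 4) = 0.106130

(c) Cumulative probability using CDF:
P(X ≤ 8) = F(8) = 0.874598

(d) Range probability:
P(4 ≤ X ≤ 8) = P(X ≤ 8) - P(X ≤ 3)
                   = F(8) - F(3)
                   = 0.874598 - 0.067776
                   = 0.806822

This means approximately 80.7% of outcomes fall in the interval [4, 8].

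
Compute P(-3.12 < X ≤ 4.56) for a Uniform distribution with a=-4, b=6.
0.768000

We have X ~ Uniform(a=-4, b=6).

To find P(-3.12 < X ≤ 4.56), we use:
P(-3.12 < X ≤ 4.56) = P(X ≤ 4.56) - P(X ≤ -3.12)
                 = F(4.56) - F(-3.12)
                 = 0.856000 - 0.088000
                 = 0.768000

So there's approximately a 76.8% chance that X falls in this range.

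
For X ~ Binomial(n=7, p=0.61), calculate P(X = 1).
0.015025

We have X ~ Binomial(n=7, p=0.61).

For a Binomial distribution, the PMF gives us the probability of each outcome.

Using the PMF formula:
P(X = 1) = 0.015025

Rounded to 4 decimal places: 0.0150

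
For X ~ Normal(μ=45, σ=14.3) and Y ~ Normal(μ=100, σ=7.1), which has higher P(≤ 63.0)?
X has higher probability (P(X ≤ 63.0) = 0.8959 > P(Y ≤ 63.0) = 0.0000)

Compute P(≤ 63.0) for each distribution:

X ~ Normal(μ=45, σ=14.3):
P(X ≤ 63.0) = 0.8959

Y ~ Normal(μ=100, σ=7.1):
P(Y ≤ 63.0) = 0.0000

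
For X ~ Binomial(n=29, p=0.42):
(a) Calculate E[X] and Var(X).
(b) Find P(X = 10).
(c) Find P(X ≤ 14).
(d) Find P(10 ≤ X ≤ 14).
(a) E[X] = 12.1800, Var(X) = 7.0644
(b) P(X = 10) = 0.109473
(c) P(X ≤ 14) = 0.809143
(d) P(10 ≤ X ≤ 14) = 0.652528

We have X ~ Binomial(n=29, p=0.42).

(a) Moments:
E[X] = 12.1800
Var(X) = 7.0644
σ = √Var(X) = 2.6579

(b) Point probability using PMF:
P(X = 10) = 0.109473

(c) Cumulative probability using CDF:
P(X ≤ 14) = F(14) = 0.809143

(d) Range probability:
P(10 ≤ X ≤ 14) = P(X ≤ 14) - P(X ≤ 9)
                   = F(14) - F(9)
                   = 0.809143 - 0.156614
                   = 0.652528

This means approximately 65.3% of outcomes fall in the interval [10, 14].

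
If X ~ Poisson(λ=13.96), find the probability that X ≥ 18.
0.169960

We have X ~ Poisson(λ=13.96).

For discrete distributions, P(X ≥ 18) = 1 - P(X ≤ 17).

P(X ≤ 17) = 0.830040
P(X ≥ 18) = 1 - 0.830040 = 0.169960

So there's approximately a 17.0% chance that X is at least 18.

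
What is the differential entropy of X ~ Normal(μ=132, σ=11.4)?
3.8526 nats

We have X ~ Normal(μ=132, σ=11.4).

The differential entropy measures the uncertainty or information content of the distribution.

For a Normal distribution with μ=132, σ=11.4:
h(X) = 3.8526 nats

(In bits, this would be 5.5581 bits.)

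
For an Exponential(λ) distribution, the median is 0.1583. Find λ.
λ = 4.3787

For X ~ Exponential(λ), the CDF is F(x) = 1 - e^(-λx).
The median m satisfies F(m) = 0.5:
1 - e^(-λm) = 0.5
e^(-λm) = 0.5
λm = ln(2)
m = ln(2) / λ

Given m = 0.1583:
λ = ln(2) / 0.1583 = 0.693147 / 0.1583 = 4.3787

Verification: ln(2) / 4.3787 = 0.1583 ✓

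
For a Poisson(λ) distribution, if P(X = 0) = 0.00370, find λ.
λ = 5.5994

For a Poisson(λ) distribution, the PMF at 0 is:
P(X = 0) = λ^0 e^(-λ) / 0! = e^(-λ)

Given P(X = 0) = 0.00370:
e^(-λ) = 0.00370
-λ = ln(0.00370)
λ = -ln(0.00370) = 5.5994

Verification: e^(-5.5994) = 0.00370 ✓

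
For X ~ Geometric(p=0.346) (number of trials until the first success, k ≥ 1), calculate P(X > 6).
0.078247

We have X ~ Geometric(p=0.346) (number of trials until the first success, k ≥ 1).

P(X > 6) = 1 - P(X ≤ 6)
                = 1 - F(6)
                = 1 - 0.921753
                = 0.078247

So there's approximately a 7.8% chance that X exceeds 6.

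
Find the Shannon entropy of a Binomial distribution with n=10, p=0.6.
1.8536 nats

We have X ~ Binomial(n=10, p=0.6).

The Shannon entropy measures the uncertainty or information content of the distribution.

For a Binomial distribution with n=10, p=0.6:
H(X) = 1.8536 nats

(In bits, this would be 2.6741 bits.)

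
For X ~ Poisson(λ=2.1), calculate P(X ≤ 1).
0.379615

We have X ~ Poisson(λ=2.1).

The CDF gives us P(X ≤ k).

Using the CDF:
P(X ≤ 1) = 0.379615

This means there's approximately a 38.0% chance that X is at most 1.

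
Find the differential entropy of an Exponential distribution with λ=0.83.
1.1863 nats

We have X ~ Exponential(λ=0.83).

The differential entropy measures the uncertainty or information content of the distribution.

For an Exponential distribution with λ=0.83:
h(X) = 1.1863 nats

(In bits, this would be 1.7115 bits.)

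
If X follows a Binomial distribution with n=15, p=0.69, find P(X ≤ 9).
0.308357

We have X ~ Binomial(n=15, p=0.69).

The CDF gives us P(X ≤ k).

Using the CDF:
P(X ≤ 9) = 0.308357

This means there's approximately a 30.8% chance that X is at most 9.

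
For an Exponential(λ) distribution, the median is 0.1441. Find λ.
λ = 4.8102

For X ~ Exponential(λ), the CDF is F(x) = 1 - e^(-λx).
The median m satisfies F(m) = 0.5:
1 - e^(-λm) = 0.5
e^(-λm) = 0.5
λm = ln(2)
m = ln(2) / λ

Given m = 0.1441:
λ = ln(2) / 0.1441 = 0.693147 / 0.1441 = 4.8102

Verification: ln(2) / 4.8102 = 0.1441 ✓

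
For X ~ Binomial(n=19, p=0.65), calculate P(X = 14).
0.146768

We have X ~ Binomial(n=19, p=0.65).

For a Binomial distribution, the PMF gives us the probability of each outcome.

Using the PMF formula:
P(X = 14) = 0.146768

Rounded to 4 decimal places: 0.1468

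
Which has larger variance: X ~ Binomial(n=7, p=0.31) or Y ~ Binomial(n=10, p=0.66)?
Y has larger variance (2.2440 > 1.4973)

Compute the variance for each distribution:

X ~ Binomial(n=7, p=0.31):
Var(X) = 1.4973

Y ~ Binomial(n=10, p=0.66):
Var(Y) = 2.2440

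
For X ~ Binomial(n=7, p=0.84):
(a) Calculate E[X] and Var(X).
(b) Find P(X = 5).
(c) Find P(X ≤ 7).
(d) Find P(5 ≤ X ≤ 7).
(a) E[X] = 5.8800, Var(X) = 0.9408
(b) P(X = 5) = 0.224831
(c) P(X ≤ 7) = 1.000000
(d) P(5 ≤ X ≤ 7) = 0.913375

We have X ~ Binomial(n=7, p=0.84).

(a) Moments:
E[X] = 5.8800
Var(X) = 0.9408
σ = √Var(X) = 0.9699

(b) Point probability using PMF:
P(X = 5) = 0.224831

(c) Cumulative probability using CDF:
P(X ≤ 7) = F(7) = 1.000000

(d) Range probability:
P(5 ≤ X ≤ 7) = P(X ≤ 7) - P(X ≤ 4)
                   = F(7) - F(4)
                   = 1.000000 - 0.086625
                   = 0.913375

This means approximately 91.3% of outcomes fall in the interval [5, 7].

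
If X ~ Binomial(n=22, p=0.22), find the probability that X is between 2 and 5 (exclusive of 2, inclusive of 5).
0.540505

We have X ~ Binomial(n=22, p=0.22).

To find P(2 < X ≤ 5), we use:
P(2 < X ≤ 5) = P(X ≤ 5) - P(X ≤ 2)
                 = F(5) - F(2)
                 = 0.648651 - 0.108147
                 = 0.540505

So there's approximately a 54.1% chance that X falls in this range.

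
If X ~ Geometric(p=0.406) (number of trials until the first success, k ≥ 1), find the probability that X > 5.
0.073949

We have X ~ Geometric(p=0.406) (number of trials until the first success, k ≥ 1).

P(X > 5) = 1 - P(X ≤ 5)
                = 1 - F(5)
                = 1 - 0.926051
                = 0.073949

So there's approximately a 7.4% chance that X exceeds 5.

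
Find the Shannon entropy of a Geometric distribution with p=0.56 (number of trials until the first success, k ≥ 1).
1.2249 nats

We have X ~ Geometric(p=0.56) (number of trials until the first success, k ≥ 1).

The Shannon entropy measures the uncertainty or information content of the distribution.

For a Geometric distribution with p=0.56 (number of trials until the first success, k ≥ 1):
H(X) = 1.2249 nats

(In bits, this would be 1.7671 bits.)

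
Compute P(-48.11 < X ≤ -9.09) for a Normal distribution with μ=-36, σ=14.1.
0.776630

We have X ~ Normal(μ=-36, σ=14.1).

To find P(-48.11 < X ≤ -9.09), we use:
P(-48.11 < X ≤ -9.09) = P(X ≤ -9.09) - P(X ≤ -48.11)
                 = F(-9.09) - F(-48.11)
                 = 0.971837 - 0.195207
                 = 0.776630

So there's approximately a 77.7% chance that X falls in this range.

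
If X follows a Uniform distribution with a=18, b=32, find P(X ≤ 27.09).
0.649286

We have X ~ Uniform(a=18, b=32).

The CDF gives us P(X ≤ k).

Using the CDF:
P(X ≤ 27.09) = 0.649286

This means there's approximately a 64.9% chance that X is at most 27.09.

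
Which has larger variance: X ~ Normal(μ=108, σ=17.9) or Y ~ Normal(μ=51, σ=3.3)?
X has larger variance (320.4100 > 10.8900)

Compute the variance for each distribution:

X ~ Normal(μ=108, σ=17.9):
Var(X) = 320.4100

Y ~ Normal(μ=51, σ=3.3):
Var(Y) = 10.8900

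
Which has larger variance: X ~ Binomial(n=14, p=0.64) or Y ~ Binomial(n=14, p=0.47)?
Y has larger variance (3.4874 > 3.2256)

Compute the variance for each distribution:

X ~ Binomial(n=14, p=0.64):
Var(X) = 3.2256

Y ~ Binomial(n=14, p=0.47):
Var(Y) = 3.4874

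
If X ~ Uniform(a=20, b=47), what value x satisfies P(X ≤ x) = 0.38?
30.2600

We have X ~ Uniform(a=20, b=47).

We want to find x such that P(X ≤ x) = 0.38.

This is the 38th percentile, which means 38% of values fall below this point.

Using the inverse CDF (quantile function):
x = F⁻¹(0.38) = 30.2600

Verification: P(X ≤ 30.2600) = 0.38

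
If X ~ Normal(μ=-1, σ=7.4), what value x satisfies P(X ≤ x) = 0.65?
1.8514

We have X ~ Normal(μ=-1, σ=7.4).

We want to find x such that P(X ≤ x) = 0.65.

This is the 65th percentile, which means 65% of values fall below this point.

Using the inverse CDF (quantile function):
x = F⁻¹(0.65) = 1.8514

Verification: P(X ≤ 1.8514) = 0.65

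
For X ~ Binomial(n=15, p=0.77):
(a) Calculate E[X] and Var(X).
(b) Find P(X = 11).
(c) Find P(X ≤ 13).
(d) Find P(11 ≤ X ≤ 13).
(a) E[X] = 11.5500, Var(X) = 2.6565
(b) P(X = 11) = 0.215497
(c) P(X ≤ 13) = 0.891312
(d) P(11 ≤ X ≤ 13) = 0.641771

We have X ~ Binomial(n=15, p=0.77).

(a) Moments:
E[X] = 11.5500
Var(X) = 2.6565
σ = √Var(X) = 1.6299

(b) Point probability using PMF:
P(X = 11) = 0.215497

(c) Cumulative probability using CDF:
P(X ≤ 13) = F(13) = 0.891312

(d) Range probability:
P(11 ≤ X ≤ 13) = P(X ≤ 13) - P(X ≤ 10)
                   = F(13) - F(10)
                   = 0.891312 - 0.249541
                   = 0.641771

This means approximately 64.2% of outcomes fall in the interval [11, 13].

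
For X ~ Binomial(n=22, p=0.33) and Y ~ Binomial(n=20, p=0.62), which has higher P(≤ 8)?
X has higher probability (P(X ≤ 8) = 0.7186 > P(Y ≤ 8) = 0.0381)

Compute P(≤ 8) for each distribution:

X ~ Binomial(n=22, p=0.33):
P(X ≤ 8) = 0.7186

Y ~ Binomial(n=20, p=0.62):
P(Y ≤ 8) = 0.0381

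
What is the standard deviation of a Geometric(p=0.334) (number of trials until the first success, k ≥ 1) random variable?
2.4434

We have X ~ Geometric(p=0.334) (number of trials until the first success, k ≥ 1).

For a Geometric distribution with p=0.334 (number of trials until the first success, k ≥ 1):
σ = √Var(X) = 2.4434

The standard deviation is the square root of the variance.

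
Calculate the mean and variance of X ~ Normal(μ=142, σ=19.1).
E[X] = 142.0000, Var(X) = 364.8100

We have X ~ Normal(μ=142, σ=19.1).

For a Normal distribution with μ=142, σ=19.1:

Expected value:
E[X] = 142.0000

Variance:
Var(X) = 364.8100

Standard deviation:
σ = √Var(X) = 19.1000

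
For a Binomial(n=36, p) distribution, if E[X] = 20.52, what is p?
p = 0.57

For a Binomial(n, p) distribution:
E[X] = n × p

Given n = 36 and E[X] = 20.52:
20.52 = 36 × p
p = 20.52 / 36 = 0.57

Verification: Binomial(36, 0.57) has E[X] = 20.52 ✓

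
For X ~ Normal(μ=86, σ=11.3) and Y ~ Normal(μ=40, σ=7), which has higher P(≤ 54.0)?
Y has higher probability (P(Y ≤ 54.0) = 0.9772 > P(X ≤ 54.0) = 0.0023)

Compute P(≤ 54.0) for each distribution:

X ~ Normal(μ=86, σ=11.3):
P(X ≤ 54.0) = 0.0023

Y ~ Normal(μ=40, σ=7):
P(Y ≤ 54.0) = 0.9772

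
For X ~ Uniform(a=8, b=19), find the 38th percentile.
12.1800

We have X ~ Uniform(a=8, b=19).

We want to find x such that P(X ≤ x) = 0.38.

This is the 38th percentile, which means 38% of values fall below this point.

Using the inverse CDF (quantile function):
x = F⁻¹(0.38) = 12.1800

Verification: P(X ≤ 12.1800) = 0.38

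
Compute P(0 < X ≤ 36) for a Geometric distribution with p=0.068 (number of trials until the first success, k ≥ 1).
0.920755

We have X ~ Geometric(p=0.068) (number of trials until the first success, k ≥ 1).

To find P(0 < X ≤ 36), we use:
P(0 < X ≤ 36) = P(X ≤ 36) - P(X ≤ 0)
                 = F(36) - F(0)
                 = 0.920755 - 0.000000
                 = 0.920755

So there's approximately a 92.1% chance that X falls in this range.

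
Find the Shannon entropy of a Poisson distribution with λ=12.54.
2.6765 nats

We have X ~ Poisson(λ=12.54).

The Shannon entropy measures the uncertainty or information content of the distribution.

For a Poisson distribution with λ=12.54:
H(X) = 2.6765 nats

(In bits, this would be 3.8613 bits.)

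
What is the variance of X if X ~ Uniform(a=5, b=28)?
44.0833

We have X ~ Uniform(a=5, b=28).

For a Uniform distribution with a=5, b=28:
Var(X) = 44.0833

The variance measures the spread of the distribution around the mean.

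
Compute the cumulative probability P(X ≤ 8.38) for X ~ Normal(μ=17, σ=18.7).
0.322413

We have X ~ Normal(μ=17, σ=18.7).

The CDF gives us P(X ≤ k).

Using the CDF:
P(X ≤ 8.38) = 0.322413

This means there's approximately a 32.2% chance that X is at most 8.38.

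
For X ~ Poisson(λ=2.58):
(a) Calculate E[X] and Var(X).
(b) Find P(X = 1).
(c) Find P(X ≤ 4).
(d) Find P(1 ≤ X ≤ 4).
(a) E[X] = 2.5800, Var(X) = 2.5800
(b) P(X = 1) = 0.195497
(c) P(X ≤ 4) = 0.880237
(d) P(1 ≤ X ≤ 4) = 0.804463

We have X ~ Poisson(λ=2.58).

(a) Moments:
E[X] = 2.5800
Var(X) = 2.5800
σ = √Var(X) = 1.6062

(b) Point probability using PMF:
P(X = 1) = 0.195497

(c) Cumulative probability using CDF:
P(X ≤ 4) = F(4) = 0.880237

(d) Range probability:
P(1 ≤ X ≤ 4) = P(X ≤ 4) - P(X ≤ 0)
                   = F(4) - F(0)
                   = 0.880237 - 0.075774
                   = 0.804463

This means approximately 80.4% of outcomes fall in the interval [1, 4].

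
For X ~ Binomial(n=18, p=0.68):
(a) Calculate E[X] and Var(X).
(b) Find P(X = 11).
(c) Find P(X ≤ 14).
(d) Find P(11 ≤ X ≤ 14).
(a) E[X] = 12.2400, Var(X) = 3.9168
(b) P(X = 11) = 0.157182
(c) P(X ≤ 14) = 0.875922
(d) P(11 ≤ X ≤ 14) = 0.688141

We have X ~ Binomial(n=18, p=0.68).

(a) Moments:
E[X] = 12.2400
Var(X) = 3.9168
σ = √Var(X) = 1.9791

(b) Point probability using PMF:
P(X = 11) = 0.157182

(c) Cumulative probability using CDF:
P(X ≤ 14) = F(14) = 0.875922

(d) Range probability:
P(11 ≤ X ≤ 14) = P(X ≤ 14) - P(X ≤ 10)
                   = F(14) - F(10)
                   = 0.875922 - 0.187781
                   = 0.688141

This means approximately 68.8% of outcomes fall in the interval [11, 14].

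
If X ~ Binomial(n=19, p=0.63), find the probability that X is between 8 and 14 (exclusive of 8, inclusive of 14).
0.835968

We have X ~ Binomial(n=19, p=0.63).

To find P(8 < X ≤ 14), we use:
P(8 < X ≤ 14) = P(X ≤ 14) - P(X ≤ 8)
                 = F(14) - F(8)
                 = 0.887813 - 0.051845
                 = 0.835968

So there's approximately a 83.6% chance that X falls in this range.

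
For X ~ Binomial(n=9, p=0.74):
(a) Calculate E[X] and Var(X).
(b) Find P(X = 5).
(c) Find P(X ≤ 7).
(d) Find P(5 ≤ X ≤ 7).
(a) E[X] = 6.6600, Var(X) = 1.7316
(b) P(X = 5) = 0.127768
(c) P(X ≤ 7) = 0.723048
(d) P(5 ≤ X ≤ 7) = 0.665914

We have X ~ Binomial(n=9, p=0.74).

(a) Moments:
E[X] = 6.6600
Var(X) = 1.7316
σ = √Var(X) = 1.3159

(b) Point probability using PMF:
P(X = 5) = 0.127768

(c) Cumulative probability using CDF:
P(X ≤ 7) = F(7) = 0.723048

(d) Range probability:
P(5 ≤ X ≤ 7) = P(X ≤ 7) - P(X ≤ 4)
                   = F(7) - F(4)
                   = 0.723048 - 0.057134
                   = 0.665914

This means approximately 66.6% of outcomes fall in the interval [5, 7].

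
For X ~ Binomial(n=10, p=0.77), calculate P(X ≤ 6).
0.179402

We have X ~ Binomial(n=10, p=0.77).

The CDF gives us P(X ≤ k).

Using the CDF:
P(X ≤ 6) = 0.179402

This means there's approximately a 17.9% chance that X is at most 6.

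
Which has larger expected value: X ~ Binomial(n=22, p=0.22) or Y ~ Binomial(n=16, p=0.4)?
Y has larger mean (6.4000 > 4.8400)

Compute the expected value for each distribution:

X ~ Binomial(n=22, p=0.22):
E[X] = 4.8400

Y ~ Binomial(n=16, p=0.4):
E[Y] = 6.4000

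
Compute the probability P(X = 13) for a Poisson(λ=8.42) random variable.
0.037846

We have X ~ Poisson(λ=8.42).

For a Poisson distribution, the PMF gives us the probability of each outcome.

Using the PMF formula:
P(X = 13) = 0.037846

Rounded to 4 decimal places: 0.0378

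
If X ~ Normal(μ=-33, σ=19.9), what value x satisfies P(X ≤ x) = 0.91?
-6.3190

We have X ~ Normal(μ=-33, σ=19.9).

We want to find x such that P(X ≤ x) = 0.91.

This is the 91st percentile, which means 91% of values fall below this point.

Using the inverse CDF (quantile function):
x = F⁻¹(0.91) = -6.3190

Verification: P(X ≤ -6.3190) = 0.91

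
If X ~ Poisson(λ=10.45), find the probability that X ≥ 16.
0.066169

We have X ~ Poisson(λ=10.45).

For discrete distributions, P(X ≥ 16) = 1 - P(X ≤ 15).

P(X ≤ 15) = 0.933831
P(X ≥ 16) = 1 - 0.933831 = 0.066169

So there's approximately a 6.6% chance that X is at least 16.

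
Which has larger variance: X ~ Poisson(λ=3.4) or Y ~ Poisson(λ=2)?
X has larger variance (3.4000 > 2.0000)

Compute the variance for each distribution:

X ~ Poisson(λ=3.4):
Var(X) = 3.4000

Y ~ Poisson(λ=2):
Var(Y) = 2.0000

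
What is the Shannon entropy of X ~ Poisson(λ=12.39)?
2.6704 nats

We have X ~ Poisson(λ=12.39).

The Shannon entropy measures the uncertainty or information content of the distribution.

For a Poisson distribution with λ=12.39:
H(X) = 2.6704 nats

(In bits, this would be 3.8525 bits.)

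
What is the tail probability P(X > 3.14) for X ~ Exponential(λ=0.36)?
0.322904

We have X ~ Exponential(λ=0.36).

P(X > 3.14) = 1 - P(X ≤ 3.14)
                = 1 - F(3.14)
                = 1 - 0.677096
                = 0.322904

So there's approximately a 32.3% chance that X exceeds 3.14.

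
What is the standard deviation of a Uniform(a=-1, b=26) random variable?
7.7942

We have X ~ Uniform(a=-1, b=26).

For a Uniform distribution with a=-1, b=26:
σ = √Var(X) = 7.7942

The standard deviation is the square root of the variance.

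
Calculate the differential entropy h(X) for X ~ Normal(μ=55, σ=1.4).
1.7554 nats

We have X ~ Normal(μ=55, σ=1.4).

The differential entropy measures the uncertainty or information content of the distribution.

For a Normal distribution with μ=55, σ=1.4:
h(X) = 1.7554 nats

(In bits, this would be 2.5325 bits.)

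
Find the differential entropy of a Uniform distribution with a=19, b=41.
3.0910 nats

We have X ~ Uniform(a=19, b=41).

The differential entropy measures the uncertainty or information content of the distribution.

For a Uniform distribution with a=19, b=41:
h(X) = 3.0910 nats

(In bits, this would be 4.4594 bits.)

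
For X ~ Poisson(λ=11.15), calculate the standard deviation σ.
3.3392

We have X ~ Poisson(λ=11.15).

For a Poisson distribution with λ=11.15:
σ = √Var(X) = 3.3392

The standard deviation is the square root of the variance.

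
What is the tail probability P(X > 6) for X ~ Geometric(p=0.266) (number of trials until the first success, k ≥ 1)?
0.156378

We have X ~ Geometric(p=0.266) (number of trials until the first success, k ≥ 1).

P(X > 6) = 1 - P(X ≤ 6)
                = 1 - F(6)
                = 1 - 0.843622
                = 0.156378

So there's approximately a 15.6% chance that X exceeds 6.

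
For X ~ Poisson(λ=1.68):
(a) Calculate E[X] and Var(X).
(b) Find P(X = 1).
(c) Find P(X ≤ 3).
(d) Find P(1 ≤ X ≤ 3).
(a) E[X] = 1.6800, Var(X) = 1.6800
(b) P(X = 1) = 0.313108
(c) P(X ≤ 3) = 0.909779
(d) P(1 ≤ X ≤ 3) = 0.723405

We have X ~ Poisson(λ=1.68).

(a) Moments:
E[X] = 1.6800
Var(X) = 1.6800
σ = √Var(X) = 1.2961

(b) Point probability using PMF:
P(X = 1) = 0.313108

(c) Cumulative probability using CDF:
P(X ≤ 3) = F(3) = 0.909779

(d) Range probability:
P(1 ≤ X ≤ 3) = P(X ≤ 3) - P(X ≤ 0)
                   = F(3) - F(0)
                   = 0.909779 - 0.186374
                   = 0.723405

This means approximately 72.3% of outcomes fall in the interval [1, 3].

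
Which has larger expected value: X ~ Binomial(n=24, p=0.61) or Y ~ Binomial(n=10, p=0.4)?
X has larger mean (14.6400 > 4.0000)

Compute the expected value for each distribution:

X ~ Binomial(n=24, p=0.61):
E[X] = 14.6400

Y ~ Binomial(n=10, p=0.4):
E[Y] = 4.0000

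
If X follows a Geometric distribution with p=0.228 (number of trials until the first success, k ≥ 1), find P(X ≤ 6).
0.788308

We have X ~ Geometric(p=0.228) (number of trials until the first success, k ≥ 1).

The CDF gives us P(X ≤ k).

Using the CDF:
P(X ≤ 6) = 0.788308

This means there's approximately a 78.8% chance that X is at most 6.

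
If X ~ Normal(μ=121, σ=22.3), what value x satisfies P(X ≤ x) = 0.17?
99.7221

We have X ~ Normal(μ=121, σ=22.3).

We want to find x such that P(X ≤ x) = 0.17.

This is the 17th percentile, which means 17% of values fall below this point.

Using the inverse CDF (quantile function):
x = F⁻¹(0.17) = 99.7221

Verification: P(X ≤ 99.7221) = 0.17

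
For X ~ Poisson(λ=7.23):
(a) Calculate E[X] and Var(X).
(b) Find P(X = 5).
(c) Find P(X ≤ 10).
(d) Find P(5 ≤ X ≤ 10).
(a) E[X] = 7.2300, Var(X) = 7.2300
(b) P(X = 5) = 0.119278
(c) P(X ≤ 10) = 0.884352
(d) P(5 ≤ X ≤ 10) = 0.731328

We have X ~ Poisson(λ=7.23).

(a) Moments:
E[X] = 7.2300
Var(X) = 7.2300
σ = √Var(X) = 2.6889

(b) Point probability using PMF:
P(X = 5) = 0.119278

(c) Cumulative probability using CDF:
P(X ≤ 10) = F(10) = 0.884352

(d) Range probability:
P(5 ≤ X ≤ 10) = P(X ≤ 10) - P(X ≤ 4)
                   = F(10) - F(4)
                   = 0.884352 - 0.153024
                   = 0.731328

This means approximately 73.1% of outcomes fall in the interval [5, 10].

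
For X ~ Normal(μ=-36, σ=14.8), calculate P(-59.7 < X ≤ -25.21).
0.712366

We have X ~ Normal(μ=-36, σ=14.8).

To find P(-59.7 < X ≤ -25.21), we use:
P(-59.7 < X ≤ -25.21) = P(X ≤ -25.21) - P(X ≤ -59.7)
                 = F(-25.21) - F(-59.7)
                 = 0.767016 - 0.054650
                 = 0.712366

So there's approximately a 71.2% chance that X falls in this range.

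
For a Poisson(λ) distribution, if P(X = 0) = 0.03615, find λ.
λ = 3.3201

For a Poisson(λ) distribution, the PMF at 0 is:
P(X = 0) = λ^0 e^(-λ) / 0! = e^(-λ)

Given P(X = 0) = 0.03615:
e^(-λ) = 0.03615
-λ = ln(0.03615)
λ = -ln(0.03615) = 3.3201

Verification: e^(-3.3201) = 0.03615 ✓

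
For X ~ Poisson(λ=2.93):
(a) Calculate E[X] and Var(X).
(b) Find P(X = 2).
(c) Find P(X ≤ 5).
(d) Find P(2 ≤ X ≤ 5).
(a) E[X] = 2.9300, Var(X) = 2.9300
(b) P(X = 2) = 0.229204
(c) P(X ≤ 5) = 0.922974
(d) P(2 ≤ X ≤ 5) = 0.713124

We have X ~ Poisson(λ=2.93).

(a) Moments:
E[X] = 2.9300
Var(X) = 2.9300
σ = √Var(X) = 1.7117

(b) Point probability using PMF:
P(X = 2) = 0.229204

(c) Cumulative probability using CDF:
P(X ≤ 5) = F(5) = 0.922974

(d) Range probability:
P(2 ≤ X ≤ 5) = P(X ≤ 5) - P(X ≤ 1)
                   = F(5) - F(1)
                   = 0.922974 - 0.209850
                   = 0.713124

This means approximately 71.3% of outcomes fall in the interval [2, 5].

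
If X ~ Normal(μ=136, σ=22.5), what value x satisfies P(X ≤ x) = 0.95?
173.0092

We have X ~ Normal(μ=136, σ=22.5).

We want to find x such that P(X ≤ x) = 0.95.

This is the 95th percentile, which means 95% of values fall below this point.

Using the inverse CDF (quantile function):
x = F⁻¹(0.95) = 173.0092

Verification: P(X ≤ 173.0092) = 0.95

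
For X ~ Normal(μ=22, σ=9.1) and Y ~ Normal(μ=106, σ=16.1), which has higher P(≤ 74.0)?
X has higher probability (P(X ≤ 74.0) = 1.0000 > P(Y ≤ 74.0) = 0.0234)

Compute P(≤ 74.0) for each distribution:

X ~ Normal(μ=22, σ=9.1):
P(X ≤ 74.0) = 1.0000

Y ~ Normal(μ=106, σ=16.1):
P(Y ≤ 74.0) = 0.0234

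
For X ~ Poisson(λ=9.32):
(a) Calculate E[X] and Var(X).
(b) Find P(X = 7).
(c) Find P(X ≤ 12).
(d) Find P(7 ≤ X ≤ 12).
(a) E[X] = 9.3200, Var(X) = 9.3200
(b) P(X = 7) = 0.108607
(c) P(X ≤ 12) = 0.851264
(d) P(7 ≤ X ≤ 12) = 0.672098

We have X ~ Poisson(λ=9.32).

(a) Moments:
E[X] = 9.3200
Var(X) = 9.3200
σ = √Var(X) = 3.0529

(b) Point probability using PMF:
P(X = 7) = 0.108607

(c) Cumulative probability using CDF:
P(X ≤ 12) = F(12) = 0.851264

(d) Range probability:
P(7 ≤ X ≤ 12) = P(X ≤ 12) - P(X ≤ 6)
                   = F(12) - F(6)
                   = 0.851264 - 0.179166
                   = 0.672098

This means approximately 67.2% of outcomes fall in the interval [7, 12].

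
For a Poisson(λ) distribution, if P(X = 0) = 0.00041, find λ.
λ = 7.7994

For a Poisson(λ) distribution, the PMF at 0 is:
P(X = 0) = λ^0 e^(-λ) / 0! = e^(-λ)

Given P(X = 0) = 0.00041:
e^(-λ) = 0.00041
-λ = ln(0.00041)
λ = -ln(0.00041) = 7.7994

Verification: e^(-7.7994) = 0.00041 ✓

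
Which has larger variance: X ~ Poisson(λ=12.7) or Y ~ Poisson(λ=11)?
X has larger variance (12.7000 > 11.0000)

Compute the variance for each distribution:

X ~ Poisson(λ=12.7):
Var(X) = 12.7000

Y ~ Poisson(λ=11):
Var(Y) = 11.0000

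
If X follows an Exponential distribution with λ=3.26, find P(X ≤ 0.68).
0.891043

We have X ~ Exponential(λ=3.26).

The CDF gives us P(X ≤ k).

Using the CDF:
P(X ≤ 0.68) = 0.891043

This means there's approximately a 89.1% chance that X is at most 0.68.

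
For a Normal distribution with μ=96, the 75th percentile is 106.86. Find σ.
σ = 16.1011

For X ~ Normal(μ, σ), the p-th percentile satisfies x = μ + z_p × σ,
where z_p = Φ⁻¹(p) is the standard normal quantile.

Step 1: z_{0.75} = Φ⁻¹(0.75) = 0.6745

Step 2: Solve for σ:
106.86 = 96 + 0.6745 × σ
σ = (106.86 - 96) / 0.6745
σ = 10.86 / 0.6745
σ = 16.1011

Verification: μ + z × σ = 96 + 0.6745 × 16.1011 = 106.86 ✓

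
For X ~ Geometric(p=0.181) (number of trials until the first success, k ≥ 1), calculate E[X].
5.5249

We have X ~ Geometric(p=0.181) (number of trials until the first success, k ≥ 1).

For a Geometric distribution with p=0.181 (number of trials until the first success, k ≥ 1):
E[X] = 5.5249

This is the expected (average) value of X.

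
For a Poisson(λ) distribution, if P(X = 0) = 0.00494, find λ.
λ = 5.3104

For a Poisson(λ) distribution, the PMF at 0 is:
P(X = 0) = λ^0 e^(-λ) / 0! = e^(-λ)

Given P(X = 0) = 0.00494:
e^(-λ) = 0.00494
-λ = ln(0.00494)
λ = -ln(0.00494) = 5.3104

Verification: e^(-5.3104) = 0.00494 ✓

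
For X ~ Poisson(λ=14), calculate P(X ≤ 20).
0.952092

We have X ~ Poisson(λ=14).

The CDF gives us P(X ≤ k).

Using the CDF:
P(X ≤ 20) = 0.952092

This means there's approximately a 95.2% chance that X is at most 20.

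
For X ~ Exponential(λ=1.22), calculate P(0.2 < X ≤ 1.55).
0.632567

We have X ~ Exponential(λ=1.22).

To find P(0.2 < X ≤ 1.55), we use:
P(0.2 < X ≤ 1.55) = P(X ≤ 1.55) - P(X ≤ 0.2)
                 = F(1.55) - F(0.2)
                 = 0.849079 - 0.216512
                 = 0.632567

So there's approximately a 63.3% chance that X falls in this range.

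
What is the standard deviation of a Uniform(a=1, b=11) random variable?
2.8868

We have X ~ Uniform(a=1, b=11).

For a Uniform distribution with a=1, b=11:
σ = √Var(X) = 2.8868

The standard deviation is the square root of the variance.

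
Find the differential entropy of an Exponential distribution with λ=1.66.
0.4932 nats

We have X ~ Exponential(λ=1.66).

The differential entropy measures the uncertainty or information content of the distribution.

For an Exponential distribution with λ=1.66:
h(X) = 0.4932 nats

(In bits, this would be 0.7115 bits.)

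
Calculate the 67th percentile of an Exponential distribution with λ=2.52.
0.4399

We have X ~ Exponential(λ=2.52).

We want to find x such that P(X ≤ x) = 0.67.

This is the 67th percentile, which means 67% of values fall below this point.

Using the inverse CDF (quantile function):
x = F⁻¹(0.67) = 0.4399

Verification: P(X ≤ 0.4399) = 0.67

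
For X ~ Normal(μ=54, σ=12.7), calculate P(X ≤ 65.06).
0.808086

We have X ~ Normal(μ=54, σ=12.7).

The CDF gives us P(X ≤ k).

Using the CDF:
P(X ≤ 65.06) = 0.808086

This means there's approximately a 80.8% chance that X is at most 65.06.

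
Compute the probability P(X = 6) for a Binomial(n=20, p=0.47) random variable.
0.057654

We have X ~ Binomial(n=20, p=0.47).

For a Binomial distribution, the PMF gives us the probability of each outcome.

Using the PMF formula:
P(X = 6) = 0.057654

Rounded to 4 decimal places: 0.0577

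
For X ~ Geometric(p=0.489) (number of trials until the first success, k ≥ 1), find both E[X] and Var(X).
E[X] = 2.0450, Var(X) = 2.1370

We have X ~ Geometric(p=0.489) (number of trials until the first success, k ≥ 1).

For a Geometric distribution with p=0.489 (number of trials until the first success, k ≥ 1):

Expected value:
E[X] = 2.0450

Variance:
Var(X) = 2.1370

Standard deviation:
σ = √Var(X) = 1.4618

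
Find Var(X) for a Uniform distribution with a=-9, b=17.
56.3333

We have X ~ Uniform(a=-9, b=17).

For a Uniform distribution with a=-9, b=17:
Var(X) = 56.3333

The variance measures the spread of the distribution around the mean.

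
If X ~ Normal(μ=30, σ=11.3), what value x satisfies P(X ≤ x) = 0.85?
41.7117

We have X ~ Normal(μ=30, σ=11.3).

We want to find x such that P(X ≤ x) = 0.85.

This is the 85th percentile, which means 85% of values fall below this point.

Using the inverse CDF (quantile function):
x = F⁻¹(0.85) = 41.7117

Verification: P(X ≤ 41.7117) = 0.85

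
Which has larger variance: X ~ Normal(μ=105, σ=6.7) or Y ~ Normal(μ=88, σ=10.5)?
Y has larger variance (110.2500 > 44.8900)

Compute the variance for each distribution:

X ~ Normal(μ=105, σ=6.7):
Var(X) = 44.8900

Y ~ Normal(μ=88, σ=10.5):
Var(Y) = 110.2500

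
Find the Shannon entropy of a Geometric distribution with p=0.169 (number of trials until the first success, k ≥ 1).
2.6881 nats

We have X ~ Geometric(p=0.169) (number of trials until the first success, k ≥ 1).

The Shannon entropy measures the uncertainty or information content of the distribution.

For a Geometric distribution with p=0.169 (number of trials until the first success, k ≥ 1):
H(X) = 2.6881 nats

(In bits, this would be 3.8782 bits.)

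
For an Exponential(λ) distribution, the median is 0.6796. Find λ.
λ = 1.0199

For X ~ Exponential(λ), the CDF is F(x) = 1 - e^(-λx).
The median m satisfies F(m) = 0.5:
1 - e^(-λm) = 0.5
e^(-λm) = 0.5
λm = ln(2)
m = ln(2) / λ

Given m = 0.6796:
λ = ln(2) / 0.6796 = 0.693147 / 0.6796 = 1.0199

Verification: ln(2) / 1.0199 = 0.6796 ✓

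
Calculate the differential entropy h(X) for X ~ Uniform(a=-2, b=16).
2.8904 nats

We have X ~ Uniform(a=-2, b=16).

The differential entropy measures the uncertainty or information content of the distribution.

For a Uniform distribution with a=-2, b=16:
h(X) = 2.8904 nats

(In bits, this would be 4.1699 bits.)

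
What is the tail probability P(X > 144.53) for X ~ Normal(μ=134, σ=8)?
0.094045

We have X ~ Normal(μ=134, σ=8).

P(X > 144.53) = 1 - P(X ≤ 144.53)
                = 1 - F(144.53)
                = 1 - 0.905955
                = 0.094045

So there's approximately a 9.4% chance that X exceeds 144.53.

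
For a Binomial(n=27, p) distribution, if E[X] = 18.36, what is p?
p = 0.68

For a Binomial(n, p) distribution:
E[X] = n × p

Given n = 27 and E[X] = 18.36:
18.36 = 27 × p
p = 18.36 / 27 = 0.68

Verification: Binomial(27, 0.68) has E[X] = 18.36 ✓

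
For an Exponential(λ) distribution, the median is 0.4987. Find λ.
λ = 1.3899

For X ~ Exponential(λ), the CDF is F(x) = 1 - e^(-λx).
The median m satisfies F(m) = 0.5:
1 - e^(-λm) = 0.5
e^(-λm) = 0.5
λm = ln(2)
m = ln(2) / λ

Given m = 0.4987:
λ = ln(2) / 0.4987 = 0.693147 / 0.4987 = 1.3899

Verification: ln(2) / 1.3899 = 0.4987 ✓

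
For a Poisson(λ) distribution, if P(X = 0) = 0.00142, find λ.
λ = 6.5571

For a Poisson(λ) distribution, the PMF at 0 is:
P(X = 0) = λ^0 e^(-λ) / 0! = e^(-λ)

Given P(X = 0) = 0.00142:
e^(-λ) = 0.00142
-λ = ln(0.00142)
λ = -ln(0.00142) = 6.5571

Verification: e^(-6.5571) = 0.00142 ✓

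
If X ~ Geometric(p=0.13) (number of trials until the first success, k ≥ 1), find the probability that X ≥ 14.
0.163588

We have X ~ Geometric(p=0.13) (number of trials until the first success, k ≥ 1).

For discrete distributions, P(X ≥ 14) = 1 - P(X ≤ 13).

P(X ≤ 13) = 0.836412
P(X ≥ 14) = 1 - 0.836412 = 0.163588

So there's approximately a 16.4% chance that X is at least 14.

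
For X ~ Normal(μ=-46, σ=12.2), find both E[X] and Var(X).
E[X] = -46.0000, Var(X) = 148.8400

We have X ~ Normal(μ=-46, σ=12.2).

For a Normal distribution with μ=-46, σ=12.2:

Expected value:
E[X] = -46.0000

Variance:
Var(X) = 148.8400

Standard deviation:
σ = √Var(X) = 12.2000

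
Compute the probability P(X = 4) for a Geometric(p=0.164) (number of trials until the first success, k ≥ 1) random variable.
0.095821

We have X ~ Geometric(p=0.164) (number of trials until the first success, k ≥ 1).

For a Geometric distribution, the PMF gives us the probability of each outcome.

Using the PMF formula:
P(X = 4) = 0.095821

Rounded to 4 decimal places: 0.0958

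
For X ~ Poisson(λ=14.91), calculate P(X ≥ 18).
0.243561

We have X ~ Poisson(λ=14.91).

For discrete distributions, P(X ≥ 18) = 1 - P(X ≤ 17).

P(X ≤ 17) = 0.756439
P(X ≥ 18) = 1 - 0.756439 = 0.243561

So there's approximately a 24.4% chance that X is at least 18.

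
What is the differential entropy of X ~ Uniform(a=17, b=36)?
2.9444 nats

We have X ~ Uniform(a=17, b=36).

The differential entropy measures the uncertainty or information content of the distribution.

For a Uniform distribution with a=17, b=36:
h(X) = 2.9444 nats

(In bits, this would be 4.2479 bits.)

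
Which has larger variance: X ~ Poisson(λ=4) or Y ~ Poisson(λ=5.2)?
Y has larger variance (5.2000 > 4.0000)

Compute the variance for each distribution:

X ~ Poisson(λ=4):
Var(X) = 4.0000

Y ~ Poisson(λ=5.2):
Var(Y) = 5.2000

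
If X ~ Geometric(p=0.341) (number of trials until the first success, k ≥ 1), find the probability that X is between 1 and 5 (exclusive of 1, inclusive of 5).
0.534713

We have X ~ Geometric(p=0.341) (number of trials until the first success, k ≥ 1).

To find P(1 < X ≤ 5), we use:
P(1 < X ≤ 5) = P(X ≤ 5) - P(X ≤ 1)
                 = F(5) - F(1)
                 = 0.875713 - 0.341000
                 = 0.534713

So there's approximately a 53.5% chance that X falls in this range.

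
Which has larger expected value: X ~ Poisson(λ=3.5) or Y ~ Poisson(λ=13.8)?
Y has larger mean (13.8000 > 3.5000)

Compute the expected value for each distribution:

X ~ Poisson(λ=3.5):
E[X] = 3.5000

Y ~ Poisson(λ=13.8):
E[Y] = 13.8000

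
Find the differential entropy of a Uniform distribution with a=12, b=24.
2.4849 nats

We have X ~ Uniform(a=12, b=24).

The differential entropy measures the uncertainty or information content of the distribution.

For a Uniform distribution with a=12, b=24:
h(X) = 2.4849 nats

(In bits, this would be 3.5850 bits.)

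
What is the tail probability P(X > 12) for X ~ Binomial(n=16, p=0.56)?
0.033608

We have X ~ Binomial(n=16, p=0.56).

P(X > 12) = 1 - P(X ≤ 12)
                = 1 - F(12)
                = 1 - 0.966392
                = 0.033608

So there's approximately a 3.4% chance that X exceeds 12.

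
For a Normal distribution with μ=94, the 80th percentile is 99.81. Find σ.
σ = 6.9033

For X ~ Normal(μ, σ), the p-th percentile satisfies x = μ + z_p × σ,
where z_p = Φ⁻¹(p) is the standard normal quantile.

Step 1: z_{0.8} = Φ⁻¹(0.8) = 0.8416

Step 2: Solve for σ:
99.81 = 94 + 0.8416 × σ
σ = (99.81 - 94) / 0.8416
σ = 5.81 / 0.8416
σ = 6.9033

Verification: μ + z × σ = 94 + 0.8416 × 6.9033 = 99.81 ✓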